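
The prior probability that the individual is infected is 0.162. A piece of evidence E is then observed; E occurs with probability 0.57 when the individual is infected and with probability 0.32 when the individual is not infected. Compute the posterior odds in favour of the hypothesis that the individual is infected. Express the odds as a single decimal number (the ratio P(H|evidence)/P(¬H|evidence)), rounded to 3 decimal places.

Prior odds = 0.162/(1−0.162) = 0.19332. In log-odds, ln(0.19332) = -1.6434.
Add log likelihood ratio: ln(1.7812) = 0.57732.
Posterior log-odds = -1.0661, so posterior odds = exp(-1.0661) = 0.34435.

Posterior odds ≈ 0.344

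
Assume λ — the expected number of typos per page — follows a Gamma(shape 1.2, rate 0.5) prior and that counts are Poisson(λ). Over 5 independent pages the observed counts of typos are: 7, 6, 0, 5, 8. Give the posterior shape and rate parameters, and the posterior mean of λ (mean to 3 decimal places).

Posterior: Gamma(shape=27.2, rate=5.5); mean ≈ 4.945

The Poisson likelihood adds the total count to the shape and the number of exposure periods to the rate. Here ∑xᵢ = 26 and n = 5, so shape 1.2→27.2 and rate 0.5→5.5.
E[λ | data] = 27.2/5.5 = 4.945.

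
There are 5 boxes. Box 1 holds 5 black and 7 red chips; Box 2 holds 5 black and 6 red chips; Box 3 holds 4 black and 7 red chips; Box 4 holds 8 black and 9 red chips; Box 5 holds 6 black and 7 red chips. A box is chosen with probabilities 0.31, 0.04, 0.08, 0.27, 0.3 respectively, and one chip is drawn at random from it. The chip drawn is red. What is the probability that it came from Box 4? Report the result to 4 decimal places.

Posterior probability ≈ 0.2561

P(red|Box 1) = 0.5833; P(red|Box 2) = 0.5455; P(red|Box 3) = 0.6364; P(red|Box 4) = 0.5294; P(red|Box 5) = 0.5385.
Prior × likelihood for each source: 0.31·0.5833=0.1808, 0.04·0.5455=0.02182, 0.08·0.6364=0.05091, 0.27·0.5294=0.1429, 0.3·0.5385=0.1615. Summing gives P(red) = 0.55804.
P(Box 4 | red) = 0.1429 / 0.55804 = 0.2561.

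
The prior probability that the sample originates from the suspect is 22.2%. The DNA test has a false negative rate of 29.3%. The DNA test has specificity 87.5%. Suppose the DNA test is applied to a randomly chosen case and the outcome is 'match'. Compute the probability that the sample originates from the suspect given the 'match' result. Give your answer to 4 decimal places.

P(H | E) ≈ 0.6174

Let H be the event that the sample originates from the suspect. P(H) = 0.222, so P(¬H) = 0.778. With E the 'match' result, P(E|H) = 0.707 and P(E|¬H) = 0.125.
P(E) = 0.707·0.222 + 0.125·0.778 = 0.15695 + 0.097250 = 0.25420.
By Bayes' theorem, P(H|E) = 0.15695 / 0.25420 = 0.6174.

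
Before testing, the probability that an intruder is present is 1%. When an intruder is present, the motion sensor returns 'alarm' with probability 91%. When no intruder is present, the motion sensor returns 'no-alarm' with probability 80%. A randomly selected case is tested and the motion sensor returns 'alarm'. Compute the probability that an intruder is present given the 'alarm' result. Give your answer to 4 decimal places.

Let H be the event that an intruder is present. P(H) = 0.01, so P(¬H) = 0.99. With E the 'alarm' result, P(E|H) = 0.91 and P(E|¬H) = 0.2.
P(E) = 0.91·0.01 + 0.2·0.99 = 0.0091000 + 0.19800 = 0.20710.
By Bayes' theorem, P(H|E) = 0.0091000 / 0.20710 = 0.0439.

P(H | E) ≈ 0.0439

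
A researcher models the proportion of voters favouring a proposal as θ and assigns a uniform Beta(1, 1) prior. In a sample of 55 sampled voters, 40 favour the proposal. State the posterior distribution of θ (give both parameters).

Posterior: Beta(41, 16)

Observing 40 successes and 15 failures updates Beta(1, 1) by adding the success and failure counts to the two shape parameters: α = 1+40 = 41, β = 1+15 = 16.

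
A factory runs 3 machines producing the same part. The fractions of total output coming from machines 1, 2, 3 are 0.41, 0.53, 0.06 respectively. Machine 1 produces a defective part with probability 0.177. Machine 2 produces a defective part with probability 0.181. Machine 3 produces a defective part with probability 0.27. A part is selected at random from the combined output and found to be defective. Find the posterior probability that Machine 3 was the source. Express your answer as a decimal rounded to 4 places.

Posterior probability ≈ 0.0877

Tabulate prior·likelihood by source: [1] prior 0.41, lik 0.177, product 0.07257; [2] prior 0.53, lik 0.181, product 0.09593; [3] prior 0.06, lik 0.27, product 0.01620.
Normalizing constant = 0.18470; the posterior for Machine 3 is its product over the sum, 0.01620/0.18470 = 0.0877.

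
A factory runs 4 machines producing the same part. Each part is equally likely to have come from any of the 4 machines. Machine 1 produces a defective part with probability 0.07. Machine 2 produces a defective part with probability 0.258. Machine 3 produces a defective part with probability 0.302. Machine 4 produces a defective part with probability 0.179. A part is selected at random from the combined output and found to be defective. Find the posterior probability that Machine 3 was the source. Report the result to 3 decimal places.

P(defective|M1) = 0.07; P(defective|M2) = 0.258; P(defective|M3) = 0.302; P(defective|M4) = 0.179.
Prior × likelihood for each source: 0.25·0.07=0.01750, 0.25·0.258=0.06450, 0.25·0.302=0.07550, 0.25·0.179=0.04475. Summing gives P(defective) = 0.20225.
P(Machine 3 | defective) = 0.07550 / 0.20225 = 0.373.

Posterior probability ≈ 0.373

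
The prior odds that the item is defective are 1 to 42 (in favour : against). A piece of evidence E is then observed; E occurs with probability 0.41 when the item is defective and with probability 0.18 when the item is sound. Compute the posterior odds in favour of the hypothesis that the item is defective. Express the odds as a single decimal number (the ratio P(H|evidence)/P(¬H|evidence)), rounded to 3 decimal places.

Prior odds = 1/42 = 0.023810. In log-odds, ln(0.023810) = -3.7377.
Add log likelihood ratio: ln(2.2778) = 0.82320.
Posterior log-odds = -2.9145, so posterior odds = exp(-2.9145) = 0.054233.

Posterior odds ≈ 0.054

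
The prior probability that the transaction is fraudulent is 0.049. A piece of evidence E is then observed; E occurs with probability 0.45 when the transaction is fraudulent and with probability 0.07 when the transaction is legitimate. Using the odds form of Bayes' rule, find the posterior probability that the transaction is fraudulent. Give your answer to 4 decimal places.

Prior odds = 0.049/(1−0.049) = 0.051525. In log-odds, ln(0.051525) = -2.9657.
Add log likelihood ratio: ln(6.4286) = 1.8608.
Posterior log-odds = -1.1049, so posterior odds = exp(-1.1049) = 0.33123. Converting, P(H|E) = 0.33123/1.3312 = 0.2488.

Posterior probability ≈ 0.2488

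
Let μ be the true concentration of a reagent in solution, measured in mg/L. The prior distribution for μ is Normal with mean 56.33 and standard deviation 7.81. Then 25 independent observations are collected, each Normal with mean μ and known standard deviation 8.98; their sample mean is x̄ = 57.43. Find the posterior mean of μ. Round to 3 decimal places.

With known σ, the Normal prior is conjugate. Weight on the data is w = (n/σ²)/(n/σ² + 1/τ₀²) = 0.310018/(0.310018+0.0163945) = 0.94977.
Posterior mean = w·x̄ + (1−w)·μ₀ = 0.94977·57.43 + 0.050226·56.33 = 57.375.

Posterior mean ≈ 57.375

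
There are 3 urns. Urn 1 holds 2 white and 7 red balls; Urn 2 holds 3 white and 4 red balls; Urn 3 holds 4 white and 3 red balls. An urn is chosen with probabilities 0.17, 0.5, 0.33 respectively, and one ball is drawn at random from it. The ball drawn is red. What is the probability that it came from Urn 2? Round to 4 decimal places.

Tabulate prior·likelihood by source: [1] prior 0.17, lik 0.7778, product 0.1322; [2] prior 0.5, lik 0.5714, product 0.2857; [3] prior 0.33, lik 0.4286, product 0.1414.
Normalizing constant = 0.55937; the posterior for Urn 2 is its product over the sum, 0.2857/0.55937 = 0.5108.

Posterior probability ≈ 0.5108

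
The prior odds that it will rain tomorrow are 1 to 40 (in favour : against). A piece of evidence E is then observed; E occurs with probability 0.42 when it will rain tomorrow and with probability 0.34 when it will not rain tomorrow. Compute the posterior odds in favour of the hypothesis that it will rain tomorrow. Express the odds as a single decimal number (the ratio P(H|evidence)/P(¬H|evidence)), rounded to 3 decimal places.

Prior odds = 1/40 = 0.025000. In log-odds, ln(0.025000) = -3.6889.
Add log likelihood ratio: ln(1.2353) = 0.21131.
Posterior log-odds = -3.4776, so posterior odds = exp(-3.4776) = 0.030882.

Posterior odds ≈ 0.031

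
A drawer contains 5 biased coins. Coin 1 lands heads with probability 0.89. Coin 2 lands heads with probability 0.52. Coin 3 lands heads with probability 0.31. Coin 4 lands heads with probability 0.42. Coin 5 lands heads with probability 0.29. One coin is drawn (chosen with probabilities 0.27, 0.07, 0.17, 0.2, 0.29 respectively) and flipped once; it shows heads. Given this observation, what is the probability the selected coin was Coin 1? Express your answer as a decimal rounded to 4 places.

Posterior probability ≈ 0.4830

Tabulate prior·likelihood by source: [1] prior 0.27, lik 0.89, product 0.2403; [2] prior 0.07, lik 0.52, product 0.03640; [3] prior 0.17, lik 0.31, product 0.05270; [4] prior 0.2, lik 0.42, product 0.08400; [5] prior 0.29, lik 0.29, product 0.08410.
Normalizing constant = 0.49750; the posterior for Coin 1 is its product over the sum, 0.2403/0.49750 = 0.4830.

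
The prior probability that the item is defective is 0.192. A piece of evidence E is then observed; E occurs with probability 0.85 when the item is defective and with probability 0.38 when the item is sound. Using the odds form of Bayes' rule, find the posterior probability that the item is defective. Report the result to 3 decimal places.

Posterior probability ≈ 0.347

Prior odds = 0.192/(1−0.192) = 0.23762.
Likelihood ratio for E = 0.85/0.38 = 2.2368.
Posterior odds = prior odds × LR = 0.53153.
Posterior probability = odds/(1+odds) = 0.53153/1.5315 = 0.347.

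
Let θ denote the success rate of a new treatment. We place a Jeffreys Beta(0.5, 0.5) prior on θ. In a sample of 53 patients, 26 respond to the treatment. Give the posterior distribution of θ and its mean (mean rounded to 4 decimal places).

The binomial likelihood is conjugate to the Beta prior: with 26 successes and 27 failures, the posterior is Beta(0.5+26, 0.5+27) = Beta(26.5, 27.5).
E[θ | data] = 26.5/(26.5+27.5) = 0.4907.

Posterior: Beta(26.5, 27.5); mean ≈ 0.4907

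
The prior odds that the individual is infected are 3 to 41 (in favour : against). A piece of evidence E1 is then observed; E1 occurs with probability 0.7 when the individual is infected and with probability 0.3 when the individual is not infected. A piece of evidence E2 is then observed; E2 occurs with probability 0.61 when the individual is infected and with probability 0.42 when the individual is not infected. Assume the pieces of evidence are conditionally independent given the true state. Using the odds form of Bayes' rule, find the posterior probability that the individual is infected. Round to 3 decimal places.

Prior odds = 3/41 = 0.073171.
Likelihood ratio for E1 = 0.7/0.3 = 2.3333.
Likelihood ratio for E2 = 0.61/0.42 = 1.4524.
Posterior odds = prior odds × LR₁ × LR₂ = 0.24797.
Posterior probability = odds/(1+odds) = 0.24797/1.2480 = 0.199.

Posterior probability ≈ 0.199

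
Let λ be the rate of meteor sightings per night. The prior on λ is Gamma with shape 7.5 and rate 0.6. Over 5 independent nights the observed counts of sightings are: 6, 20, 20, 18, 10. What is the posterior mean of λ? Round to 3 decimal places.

Posterior mean ≈ 14.554

The Poisson likelihood adds the total count to the shape and the number of exposure periods to the rate. Here ∑xᵢ = 74 and n = 5, so shape 7.5→81.5 and rate 0.6→5.6.
E[λ | data] = 81.5/5.6 = 14.554.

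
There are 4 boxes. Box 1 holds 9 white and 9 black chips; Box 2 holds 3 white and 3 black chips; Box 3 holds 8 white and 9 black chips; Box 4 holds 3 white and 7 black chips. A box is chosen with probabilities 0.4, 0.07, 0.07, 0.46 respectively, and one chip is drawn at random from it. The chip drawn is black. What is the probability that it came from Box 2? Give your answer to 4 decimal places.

Tabulate prior·likelihood by source: [1] prior 0.4, lik 0.5, product 0.2000; [2] prior 0.07, lik 0.5, product 0.03500; [3] prior 0.07, lik 0.5294, product 0.03706; [4] prior 0.46, lik 0.7, product 0.3220.
Normalizing constant = 0.59406; the posterior for Box 2 is its product over the sum, 0.03500/0.59406 = 0.0589.

Posterior probability ≈ 0.0589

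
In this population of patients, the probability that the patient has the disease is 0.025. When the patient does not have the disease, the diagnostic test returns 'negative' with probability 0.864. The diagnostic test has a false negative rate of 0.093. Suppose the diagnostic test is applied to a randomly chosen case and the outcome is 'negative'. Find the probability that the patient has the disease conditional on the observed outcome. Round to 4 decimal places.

P(H | E) ≈ 0.0028

Write H for 'the patient has the disease'. Prior odds H:¬H = 0.025/0.975 = 0.025641. For the 'negative' outcome, the likelihood ratio is 0.093/0.864 = 0.10764.
Posterior odds = 0.025641 × 0.10764 = 0.0027600, so P(H|E) = 0.0027600/(1+0.0027600) = 0.0028.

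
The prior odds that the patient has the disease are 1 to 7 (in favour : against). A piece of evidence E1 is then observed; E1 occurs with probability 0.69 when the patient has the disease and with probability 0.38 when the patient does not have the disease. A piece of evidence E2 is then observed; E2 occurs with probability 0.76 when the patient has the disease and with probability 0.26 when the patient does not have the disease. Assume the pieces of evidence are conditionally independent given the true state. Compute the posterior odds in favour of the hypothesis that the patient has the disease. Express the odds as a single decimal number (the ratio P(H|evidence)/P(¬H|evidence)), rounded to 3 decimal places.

Prior odds = 1/7 = 0.14286.
Likelihood ratio for E1 = 0.69/0.38 = 1.8158.
Likelihood ratio for E2 = 0.76/0.26 = 2.9231.
Posterior odds = prior odds × LR₁ × LR₂ = 0.75824.

Posterior odds ≈ 0.758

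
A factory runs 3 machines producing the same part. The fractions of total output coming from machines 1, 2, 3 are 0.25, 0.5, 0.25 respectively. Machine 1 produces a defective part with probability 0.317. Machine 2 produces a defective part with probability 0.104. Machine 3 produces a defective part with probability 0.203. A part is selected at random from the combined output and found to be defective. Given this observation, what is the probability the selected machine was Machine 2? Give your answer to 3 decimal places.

Tabulate prior·likelihood by source: [1] prior 0.25, lik 0.317, product 0.07925; [2] prior 0.5, lik 0.104, product 0.05200; [3] prior 0.25, lik 0.203, product 0.05075.
Normalizing constant = 0.18200; the posterior for Machine 2 is its product over the sum, 0.05200/0.18200 = 0.286.

Posterior probability ≈ 0.286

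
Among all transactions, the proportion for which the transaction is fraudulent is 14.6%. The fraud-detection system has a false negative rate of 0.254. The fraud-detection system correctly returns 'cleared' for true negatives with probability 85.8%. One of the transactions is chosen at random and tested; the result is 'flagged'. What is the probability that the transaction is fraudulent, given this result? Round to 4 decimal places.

Write H for 'the transaction is fraudulent'. Prior odds H:¬H = 0.146/0.854 = 0.17096. For the 'flagged' outcome, the likelihood ratio is 0.746/0.142 = 5.2535.
Posterior odds = 0.17096 × 5.2535 = 0.89814, so P(H|E) = 0.89814/(1+0.89814) = 0.4732.

P(H | E) ≈ 0.4732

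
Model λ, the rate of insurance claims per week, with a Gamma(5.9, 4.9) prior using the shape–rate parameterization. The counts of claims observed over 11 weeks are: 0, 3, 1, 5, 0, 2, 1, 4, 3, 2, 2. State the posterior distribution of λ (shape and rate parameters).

Posterior: Gamma(shape=28.9, rate=15.9)

The Poisson likelihood adds the total count to the shape and the number of exposure periods to the rate. Here ∑xᵢ = 23 and n = 11, so shape 5.9→28.9 and rate 4.9→15.9.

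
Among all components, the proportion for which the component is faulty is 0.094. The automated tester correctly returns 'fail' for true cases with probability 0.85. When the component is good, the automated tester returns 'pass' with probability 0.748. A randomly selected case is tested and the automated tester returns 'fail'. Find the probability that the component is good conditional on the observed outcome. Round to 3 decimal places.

Let H be the event that the component is faulty. P(H) = 0.094, so P(¬H) = 0.906. With E the 'fail' result, P(E|H) = 0.85 and P(E|¬H) = 0.252.
P(E) = 0.85·0.094 + 0.252·0.906 = 0.079900 + 0.22831 = 0.30821.
By Bayes' theorem, P(H|E) = 0.079900 / 0.30821 = 0.259. Hence P(¬H|E) = 1 − 0.259 = 0.741.

P(¬H | E) ≈ 0.741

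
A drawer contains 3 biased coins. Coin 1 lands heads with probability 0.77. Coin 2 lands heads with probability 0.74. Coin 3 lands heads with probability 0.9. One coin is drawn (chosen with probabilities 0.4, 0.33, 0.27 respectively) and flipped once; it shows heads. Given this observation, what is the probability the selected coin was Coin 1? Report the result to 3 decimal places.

P(heads|C1) = 0.77; P(heads|C2) = 0.74; P(heads|C3) = 0.9.
Prior × likelihood for each source: 0.4·0.77=0.3080, 0.33·0.74=0.2442, 0.27·0.9=0.2430. Summing gives P(heads) = 0.79520.
P(Coin 1 | heads) = 0.3080 / 0.79520 = 0.387.

Posterior probability ≈ 0.387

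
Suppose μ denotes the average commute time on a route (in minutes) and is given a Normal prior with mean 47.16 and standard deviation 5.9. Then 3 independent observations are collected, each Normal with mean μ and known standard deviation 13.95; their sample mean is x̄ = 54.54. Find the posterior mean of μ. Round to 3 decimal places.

Prior precision 1/τ₀² = 1/5.9² = 0.0287274; data precision n/σ² = 3/13.95² = 0.0154160.
Posterior precision = 0.0287274 + 0.0154160 = 0.0441434.
Posterior mean = (0.0287274·47.16 + 0.0154160·54.54) / 0.0441434 = 49.737.

Posterior mean ≈ 49.737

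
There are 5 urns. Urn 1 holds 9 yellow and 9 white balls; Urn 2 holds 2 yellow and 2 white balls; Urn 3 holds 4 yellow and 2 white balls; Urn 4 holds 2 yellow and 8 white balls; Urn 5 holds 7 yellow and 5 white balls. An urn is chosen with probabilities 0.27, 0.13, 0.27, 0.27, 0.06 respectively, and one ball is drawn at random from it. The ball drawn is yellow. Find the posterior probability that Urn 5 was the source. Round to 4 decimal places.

Posterior probability ≈ 0.0746

Tabulate prior·likelihood by source: [1] prior 0.27, lik 0.5, product 0.1350; [2] prior 0.13, lik 0.5, product 0.06500; [3] prior 0.27, lik 0.6667, product 0.1800; [4] prior 0.27, lik 0.2, product 0.05400; [5] prior 0.06, lik 0.5833, product 0.03500.
Normalizing constant = 0.46900; the posterior for Urn 5 is its product over the sum, 0.03500/0.46900 = 0.0746.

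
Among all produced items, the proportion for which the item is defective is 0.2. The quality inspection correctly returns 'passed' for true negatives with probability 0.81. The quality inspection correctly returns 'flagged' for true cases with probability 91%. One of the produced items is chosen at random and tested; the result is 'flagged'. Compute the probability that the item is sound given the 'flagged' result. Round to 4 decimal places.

Write H for 'the item is defective'. Prior odds H:¬H = 0.2/0.8 = 0.25000. For the 'flagged' outcome, the likelihood ratio is 0.91/0.19 = 4.7895.
Posterior odds = 0.25000 × 4.7895 = 1.1974, so P(H|E) = 1.1974/(1+1.1974) = 0.5449. Then P(¬H|E) = 1 − 0.5449 = 0.4551.

P(¬H | E) ≈ 0.4551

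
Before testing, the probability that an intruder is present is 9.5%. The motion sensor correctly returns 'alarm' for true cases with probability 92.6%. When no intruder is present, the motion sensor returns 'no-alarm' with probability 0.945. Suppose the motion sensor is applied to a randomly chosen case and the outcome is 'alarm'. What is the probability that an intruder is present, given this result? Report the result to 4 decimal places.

Write H for 'an intruder is present'. Prior odds H:¬H = 0.095/0.905 = 0.10497. For the 'alarm' outcome, the likelihood ratio is 0.926/0.055 = 16.836.
Posterior odds = 0.10497 × 16.836 = 1.7674, so P(H|E) = 1.7674/(1+1.7674) = 0.6386.

P(H | E) ≈ 0.6386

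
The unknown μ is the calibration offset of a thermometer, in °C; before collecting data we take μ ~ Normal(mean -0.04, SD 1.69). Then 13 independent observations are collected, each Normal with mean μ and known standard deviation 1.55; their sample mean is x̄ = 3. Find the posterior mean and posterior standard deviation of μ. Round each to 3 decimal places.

Prior precision 1/τ₀² = 1/1.69² = 0.350128; data precision n/σ² = 13/1.55² = 5.41103.
Posterior precision = 0.350128 + 5.41103 = 5.76116, giving posterior SD = 1/√5.76116 = 0.417.
Posterior mean = (0.350128·-0.04 + 5.41103·3) / 5.76116 = 2.815.

Posterior mean ≈ 2.815; posterior SD ≈ 0.417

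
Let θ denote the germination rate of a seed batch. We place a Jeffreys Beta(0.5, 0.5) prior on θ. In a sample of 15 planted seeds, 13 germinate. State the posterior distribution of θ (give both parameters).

The binomial likelihood is conjugate to the Beta prior: with 13 successes and 2 failures, the posterior is Beta(0.5+13, 0.5+2) = Beta(13.5, 2.5).

Posterior: Beta(13.5, 2.5)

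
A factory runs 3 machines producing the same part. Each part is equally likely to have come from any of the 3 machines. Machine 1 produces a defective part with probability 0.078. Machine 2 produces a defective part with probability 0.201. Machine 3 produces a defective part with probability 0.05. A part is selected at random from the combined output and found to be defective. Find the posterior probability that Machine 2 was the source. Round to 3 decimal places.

P(defective|M1) = 0.078; P(defective|M2) = 0.201; P(defective|M3) = 0.05.
Prior × likelihood for each source: 0.333333·0.078=0.02600, 0.333333·0.201=0.06700, 0.333333·0.05=0.01667. Summing gives P(defective) = 0.10967.
P(Machine 2 | defective) = 0.06700 / 0.10967 = 0.611.

Posterior probability ≈ 0.611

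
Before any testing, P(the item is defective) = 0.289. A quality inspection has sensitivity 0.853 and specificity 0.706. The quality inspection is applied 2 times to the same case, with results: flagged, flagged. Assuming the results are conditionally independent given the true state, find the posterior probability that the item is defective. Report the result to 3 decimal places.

With H the event that the item is defective, the joint likelihood of the observed sequence is P(data|H) = 0.853·0.853 = 0.72761 and P(data|¬H) = 0.294·0.294 = 0.086436.
Bayes: P(H|data) = 0.289·0.72761 / (0.289·0.72761 + 0.711·0.086436) = 0.21028/0.27173 = 0.7738.

Posterior P(H) ≈ 0.774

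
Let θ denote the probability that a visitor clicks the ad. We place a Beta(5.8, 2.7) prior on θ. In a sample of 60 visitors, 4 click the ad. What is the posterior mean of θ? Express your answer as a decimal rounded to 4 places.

Posterior mean ≈ 0.1431

Observing 4 successes and 56 failures updates Beta(5.8, 2.7) by adding the success and failure counts to the two shape parameters: α = 5.8+4 = 9.8, β = 2.7+56 = 58.7.
Posterior mean = α/(α+β) = 9.8/68.5 = 0.1431.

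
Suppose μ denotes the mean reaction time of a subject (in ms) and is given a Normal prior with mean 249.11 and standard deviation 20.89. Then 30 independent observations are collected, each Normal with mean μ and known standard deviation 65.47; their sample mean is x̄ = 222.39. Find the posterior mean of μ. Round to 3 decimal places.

With known σ, the Normal prior is conjugate. Weight on the data is w = (n/σ²)/(n/σ² + 1/τ₀²) = 0.00699901/(0.00699901+0.00229152) = 0.75335.
Posterior mean = w·x̄ + (1−w)·μ₀ = 0.75335·222.39 + 0.24665·249.11 = 228.981.

Posterior mean ≈ 228.981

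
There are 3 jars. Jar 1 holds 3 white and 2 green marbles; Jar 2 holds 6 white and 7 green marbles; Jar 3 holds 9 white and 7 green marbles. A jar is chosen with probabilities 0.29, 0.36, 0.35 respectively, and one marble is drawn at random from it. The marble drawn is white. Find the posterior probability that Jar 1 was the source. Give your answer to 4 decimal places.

P(white|Jar 1) = 0.6; P(white|Jar 2) = 0.4615; P(white|Jar 3) = 0.5625.
Prior × likelihood for each source: 0.29·0.6=0.1740, 0.36·0.4615=0.1662, 0.35·0.5625=0.1969. Summing gives P(white) = 0.53703.
P(Jar 1 | white) = 0.1740 / 0.53703 = 0.3240.

Posterior probability ≈ 0.3240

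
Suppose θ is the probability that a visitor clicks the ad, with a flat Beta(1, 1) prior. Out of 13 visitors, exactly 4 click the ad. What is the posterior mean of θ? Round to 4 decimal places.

The binomial likelihood is conjugate to the Beta prior: with 4 successes and 9 failures, the posterior is Beta(1+4, 1+9) = Beta(5, 10).
E[θ | data] = 5/(5+10) = 0.3333.

Posterior mean ≈ 0.3333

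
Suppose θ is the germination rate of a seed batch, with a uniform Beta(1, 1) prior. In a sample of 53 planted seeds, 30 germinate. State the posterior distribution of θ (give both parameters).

The binomial likelihood is conjugate to the Beta prior: with 30 successes and 23 failures, the posterior is Beta(1+30, 1+23) = Beta(31, 24).

Posterior: Beta(31, 24)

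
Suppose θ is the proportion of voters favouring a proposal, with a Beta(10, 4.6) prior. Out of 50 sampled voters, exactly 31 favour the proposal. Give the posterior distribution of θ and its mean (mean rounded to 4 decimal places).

Posterior: Beta(41, 23.6); mean ≈ 0.6347

Observing 31 successes and 19 failures updates Beta(10, 4.6) by adding the success and failure counts to the two shape parameters: α = 10+31 = 41, β = 4.6+19 = 23.6.
E[θ | data] = 41/(41+23.6) = 0.6347.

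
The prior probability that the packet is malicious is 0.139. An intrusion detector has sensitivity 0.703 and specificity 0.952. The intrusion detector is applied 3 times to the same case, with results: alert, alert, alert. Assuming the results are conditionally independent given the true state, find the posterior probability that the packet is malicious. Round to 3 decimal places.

Let H be the event that the packet is malicious; start with P(H) = 0.139. P('alert'|H) = 0.703, P('alert'|¬H) = 0.048.
Update on result 1 ('alert'): P(H) ← 0.703·0.1390 / (0.703·0.1390 + 0.048·0.8610) = 0.097717/0.13905 = 0.7028.
Update on result 2 ('alert'): P(H) ← 0.703·0.7028 / (0.703·0.7028 + 0.048·0.2972) = 0.49405/0.50832 = 0.9719.
Update on result 3 ('alert'): P(H) ← 0.703·0.9719 / (0.703·0.9719 + 0.048·0.0281) = 0.68327/0.68462 = 0.9980.

Posterior P(H) ≈ 0.998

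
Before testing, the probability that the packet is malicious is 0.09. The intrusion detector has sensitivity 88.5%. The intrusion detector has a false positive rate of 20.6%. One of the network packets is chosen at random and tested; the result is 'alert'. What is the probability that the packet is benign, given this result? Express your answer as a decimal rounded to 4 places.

Write H for 'the packet is malicious'. Prior odds H:¬H = 0.09/0.91 = 0.098901. For the 'alert' outcome, the likelihood ratio is 0.885/0.206 = 4.2961.
Posterior odds = 0.098901 × 4.2961 = 0.42489, so P(H|E) = 0.42489/(1+0.42489) = 0.2982. Then P(¬H|E) = 1 − 0.2982 = 0.7018.

P(¬H | E) ≈ 0.7018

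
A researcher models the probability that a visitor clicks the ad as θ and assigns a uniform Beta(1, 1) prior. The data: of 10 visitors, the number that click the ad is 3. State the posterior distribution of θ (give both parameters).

Posterior: Beta(4, 8)

The binomial likelihood is conjugate to the Beta prior: with 3 successes and 7 failures, the posterior is Beta(1+3, 1+7) = Beta(4, 8).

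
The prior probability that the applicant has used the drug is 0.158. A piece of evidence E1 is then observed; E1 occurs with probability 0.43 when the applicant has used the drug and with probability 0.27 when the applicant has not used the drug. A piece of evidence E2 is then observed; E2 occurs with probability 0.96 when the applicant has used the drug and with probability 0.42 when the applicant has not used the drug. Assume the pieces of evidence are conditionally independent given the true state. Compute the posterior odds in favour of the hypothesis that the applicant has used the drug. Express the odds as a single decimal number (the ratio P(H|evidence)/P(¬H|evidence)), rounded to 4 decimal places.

Prior odds = 0.158/(1−0.158) = 0.18765. In log-odds, ln(0.18765) = -1.6732.
Add log likelihood ratios: ln(1.5926) + ln(2.2857) = 1.2920.
Posterior log-odds = -0.38114, so posterior odds = exp(-0.38114) = 0.68308.

Posterior odds ≈ 0.6831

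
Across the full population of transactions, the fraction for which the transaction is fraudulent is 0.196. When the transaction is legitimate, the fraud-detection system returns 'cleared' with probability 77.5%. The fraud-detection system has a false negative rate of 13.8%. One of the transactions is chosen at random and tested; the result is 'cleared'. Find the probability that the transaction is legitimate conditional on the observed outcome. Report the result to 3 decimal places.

Write H for 'the transaction is fraudulent'. Prior odds H:¬H = 0.196/0.804 = 0.24378. For the 'cleared' outcome, the likelihood ratio is 0.138/0.775 = 0.17806.
Posterior odds = 0.24378 × 0.17806 = 0.043409, so P(H|E) = 0.043409/(1+0.043409) = 0.042. Then P(¬H|E) = 1 − 0.042 = 0.958.

P(¬H | E) ≈ 0.958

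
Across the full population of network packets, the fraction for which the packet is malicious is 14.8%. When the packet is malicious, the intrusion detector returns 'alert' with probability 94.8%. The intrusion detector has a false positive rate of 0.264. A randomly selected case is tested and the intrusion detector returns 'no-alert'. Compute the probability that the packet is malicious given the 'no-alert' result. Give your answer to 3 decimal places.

P(H | E) ≈ 0.012

Write H for 'the packet is malicious'. Prior odds H:¬H = 0.148/0.852 = 0.17371. For the 'no-alert' outcome, the likelihood ratio is 0.052/0.736 = 0.070652.
Posterior odds = 0.17371 × 0.070652 = 0.012273, so P(H|E) = 0.012273/(1+0.012273) = 0.012.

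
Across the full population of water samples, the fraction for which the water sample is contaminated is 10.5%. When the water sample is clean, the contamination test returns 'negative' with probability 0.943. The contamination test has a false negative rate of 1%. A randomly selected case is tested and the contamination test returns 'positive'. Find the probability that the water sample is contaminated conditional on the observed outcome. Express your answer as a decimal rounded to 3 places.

P(H | E) ≈ 0.671

Write H for 'the water sample is contaminated'. Prior odds H:¬H = 0.105/0.895 = 0.11732. For the 'positive' outcome, the likelihood ratio is 0.99/0.057 = 17.368.
Posterior odds = 0.11732 × 17.368 = 2.0376, so P(H|E) = 2.0376/(1+2.0376) = 0.671.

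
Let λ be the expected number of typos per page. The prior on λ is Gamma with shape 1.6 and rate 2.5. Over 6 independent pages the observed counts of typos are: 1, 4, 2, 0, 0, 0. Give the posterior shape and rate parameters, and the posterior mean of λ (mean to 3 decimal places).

Total count ∑xᵢ = 7 over n = 6 pages.
Gamma is conjugate to the Poisson likelihood: posterior is Gamma(shape = 1.6+7 = 8.6, rate = 2.5+6 = 8.5).
E[λ | data] = 8.6/8.5 = 1.012.

Posterior: Gamma(shape=8.6, rate=8.5); mean ≈ 1.012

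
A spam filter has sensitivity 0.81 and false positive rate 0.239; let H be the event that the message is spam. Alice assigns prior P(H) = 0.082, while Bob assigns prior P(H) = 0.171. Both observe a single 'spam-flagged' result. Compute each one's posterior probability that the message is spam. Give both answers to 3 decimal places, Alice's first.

P('+'|H) = 0.81, P('+'|¬H) = 0.239.
Alice: numerator 0.81·0.082 = 0.066420; evidence = 0.066420+0.239·0.918 = 0.28582; posterior = 0.232.
Bob: numerator 0.81·0.171 = 0.13851; evidence = 0.13851+0.239·0.829 = 0.33664; posterior = 0.411.

Alice: 0.232; Bob: 0.411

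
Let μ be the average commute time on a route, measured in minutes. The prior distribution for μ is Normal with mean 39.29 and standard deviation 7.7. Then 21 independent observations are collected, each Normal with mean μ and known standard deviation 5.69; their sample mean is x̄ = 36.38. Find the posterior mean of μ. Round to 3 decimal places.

Prior precision 1/τ₀² = 1/7.7² = 0.0168663; data precision n/σ² = 21/5.69² = 0.648627.
Posterior precision = 0.0168663 + 0.648627 = 0.665493.
Posterior mean = (0.0168663·39.29 + 0.648627·36.38) / 0.665493 = 36.454.

Posterior mean ≈ 36.454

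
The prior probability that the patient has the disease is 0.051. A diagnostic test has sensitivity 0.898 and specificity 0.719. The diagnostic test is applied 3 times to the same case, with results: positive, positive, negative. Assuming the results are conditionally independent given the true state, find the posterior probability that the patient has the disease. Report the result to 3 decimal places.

Let H be the event that the patient has the disease; start with P(H) = 0.051. P('positive'|H) = 0.898, P('positive'|¬H) = 0.281.
Update on result 1 ('positive'): P(H) ← 0.898·0.0510 / (0.898·0.0510 + 0.281·0.9490) = 0.045798/0.31247 = 0.1466.
Update on result 2 ('positive'): P(H) ← 0.898·0.1466 / (0.898·0.1466 + 0.281·0.8534) = 0.13162/0.37143 = 0.3544.
Update on result 3 ('negative'): P(H) ← 0.102·0.3544 / (0.102·0.3544 + 0.719·0.6456) = 0.036144/0.50036 = 0.0722.

Posterior P(H) ≈ 0.072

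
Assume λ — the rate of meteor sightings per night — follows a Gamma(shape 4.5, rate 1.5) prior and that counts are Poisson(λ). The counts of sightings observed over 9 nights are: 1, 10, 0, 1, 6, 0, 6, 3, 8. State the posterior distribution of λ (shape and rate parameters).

Total count ∑xᵢ = 35 over n = 9 nights.
Gamma is conjugate to the Poisson likelihood: posterior is Gamma(shape = 4.5+35 = 39.5, rate = 1.5+9 = 10.5).

Posterior: Gamma(shape=39.5, rate=10.5)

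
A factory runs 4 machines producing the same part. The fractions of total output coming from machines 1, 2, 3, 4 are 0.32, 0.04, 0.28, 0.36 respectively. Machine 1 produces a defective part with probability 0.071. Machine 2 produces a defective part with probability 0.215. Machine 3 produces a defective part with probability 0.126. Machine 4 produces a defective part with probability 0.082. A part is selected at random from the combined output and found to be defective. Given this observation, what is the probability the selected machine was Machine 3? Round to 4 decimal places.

Tabulate prior·likelihood by source: [1] prior 0.32, lik 0.071, product 0.02272; [2] prior 0.04, lik 0.215, product 0.008600; [3] prior 0.28, lik 0.126, product 0.03528; [4] prior 0.36, lik 0.082, product 0.02952.
Normalizing constant = 0.096120; the posterior for Machine 3 is its product over the sum, 0.03528/0.096120 = 0.3670.

Posterior probability ≈ 0.3670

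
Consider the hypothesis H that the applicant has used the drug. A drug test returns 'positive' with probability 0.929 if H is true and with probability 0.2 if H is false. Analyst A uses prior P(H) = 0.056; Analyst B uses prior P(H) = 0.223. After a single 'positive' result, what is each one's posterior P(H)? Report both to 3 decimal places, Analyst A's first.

Analyst A: 0.216; Analyst B: 0.571

The likelihood ratio for a 'positive' result is 0.929/0.2 = 4.6450.
Analyst A: prior odds 0.056/0.944 = 0.059322; posterior odds 0.27555; posterior probability 0.216.
Analyst B: prior odds 0.223/0.777 = 0.28700; posterior odds 1.3331; posterior probability 0.571.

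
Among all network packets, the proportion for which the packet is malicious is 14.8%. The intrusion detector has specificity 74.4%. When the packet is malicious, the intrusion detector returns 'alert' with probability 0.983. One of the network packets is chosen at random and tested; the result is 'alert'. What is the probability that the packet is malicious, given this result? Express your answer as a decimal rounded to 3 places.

Write H for 'the packet is malicious'. Prior odds H:¬H = 0.148/0.852 = 0.17371. For the 'alert' outcome, the likelihood ratio is 0.983/0.256 = 3.8398.
Posterior odds = 0.17371 × 3.8398 = 0.66702, so P(H|E) = 0.66702/(1+0.66702) = 0.400.

P(H | E) ≈ 0.400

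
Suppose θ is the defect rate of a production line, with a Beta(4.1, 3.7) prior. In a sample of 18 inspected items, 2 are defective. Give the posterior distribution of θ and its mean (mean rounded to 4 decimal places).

Observing 2 successes and 16 failures updates Beta(4.1, 3.7) by adding the success and failure counts to the two shape parameters: α = 4.1+2 = 6.1, β = 3.7+16 = 19.7.
Posterior mean = α/(α+β) = 6.1/25.8 = 0.2364.

Posterior: Beta(6.1, 19.7); mean ≈ 0.2364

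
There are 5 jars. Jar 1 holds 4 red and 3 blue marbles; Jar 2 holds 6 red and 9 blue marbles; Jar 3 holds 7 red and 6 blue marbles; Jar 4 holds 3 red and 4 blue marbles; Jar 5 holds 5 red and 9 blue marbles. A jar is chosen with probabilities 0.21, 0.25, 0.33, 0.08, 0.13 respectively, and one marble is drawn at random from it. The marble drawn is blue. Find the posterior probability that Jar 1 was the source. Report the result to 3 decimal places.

Posterior probability ≈ 0.173

P(blue|Jar 1) = 0.4286; P(blue|Jar 2) = 0.6; P(blue|Jar 3) = 0.4615; P(blue|Jar 4) = 0.5714; P(blue|Jar 5) = 0.6429.
Prior × likelihood for each source: 0.21·0.4286=0.09000, 0.25·0.6=0.1500, 0.33·0.4615=0.1523, 0.08·0.5714=0.04571, 0.13·0.6429=0.08357. Summing gives P(blue) = 0.52159.
P(Jar 1 | blue) = 0.09000 / 0.52159 = 0.173.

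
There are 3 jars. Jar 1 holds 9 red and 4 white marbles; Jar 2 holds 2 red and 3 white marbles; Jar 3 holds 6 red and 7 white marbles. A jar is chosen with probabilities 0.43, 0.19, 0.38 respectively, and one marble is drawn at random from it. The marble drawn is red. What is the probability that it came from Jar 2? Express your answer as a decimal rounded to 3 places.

Posterior probability ≈ 0.138

Tabulate prior·likelihood by source: [1] prior 0.43, lik 0.6923, product 0.2977; [2] prior 0.19, lik 0.4, product 0.07600; [3] prior 0.38, lik 0.4615, product 0.1754.
Normalizing constant = 0.54908; the posterior for Jar 2 is its product over the sum, 0.07600/0.54908 = 0.138.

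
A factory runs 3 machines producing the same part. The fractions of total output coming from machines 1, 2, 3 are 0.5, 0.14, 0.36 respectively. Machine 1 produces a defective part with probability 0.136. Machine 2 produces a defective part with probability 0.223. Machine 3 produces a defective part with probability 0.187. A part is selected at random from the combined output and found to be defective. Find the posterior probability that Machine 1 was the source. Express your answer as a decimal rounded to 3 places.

Tabulate prior·likelihood by source: [1] prior 0.5, lik 0.136, product 0.06800; [2] prior 0.14, lik 0.223, product 0.03122; [3] prior 0.36, lik 0.187, product 0.06732.
Normalizing constant = 0.16654; the posterior for Machine 1 is its product over the sum, 0.06800/0.16654 = 0.408.

Posterior probability ≈ 0.408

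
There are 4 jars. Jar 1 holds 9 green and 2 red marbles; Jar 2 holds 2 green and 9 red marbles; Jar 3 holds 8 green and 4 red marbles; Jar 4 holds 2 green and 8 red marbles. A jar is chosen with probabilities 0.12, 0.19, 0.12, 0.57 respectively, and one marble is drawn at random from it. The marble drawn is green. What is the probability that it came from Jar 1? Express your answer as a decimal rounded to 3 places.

Posterior probability ≈ 0.301

P(green|Jar 1) = 0.8182; P(green|Jar 2) = 0.1818; P(green|Jar 3) = 0.6667; P(green|Jar 4) = 0.2.
Prior × likelihood for each source: 0.12·0.8182=0.09818, 0.19·0.1818=0.03455, 0.12·0.6667=0.08000, 0.57·0.2=0.1140. Summing gives P(green) = 0.32673.
P(Jar 1 | green) = 0.09818 / 0.32673 = 0.301.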